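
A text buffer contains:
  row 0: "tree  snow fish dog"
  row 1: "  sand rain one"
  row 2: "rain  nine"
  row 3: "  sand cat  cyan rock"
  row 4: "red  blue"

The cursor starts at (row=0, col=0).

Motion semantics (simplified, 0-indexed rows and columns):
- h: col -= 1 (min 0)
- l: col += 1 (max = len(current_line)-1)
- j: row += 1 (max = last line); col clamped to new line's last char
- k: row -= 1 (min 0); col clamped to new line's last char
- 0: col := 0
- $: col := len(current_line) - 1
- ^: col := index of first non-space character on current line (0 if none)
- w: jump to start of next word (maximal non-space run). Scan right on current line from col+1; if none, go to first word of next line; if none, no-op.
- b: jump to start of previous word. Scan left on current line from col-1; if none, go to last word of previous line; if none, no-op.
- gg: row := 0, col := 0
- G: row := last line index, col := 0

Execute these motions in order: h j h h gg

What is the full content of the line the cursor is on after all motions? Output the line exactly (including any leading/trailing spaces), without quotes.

Answer: tree  snow fish dog

Derivation:
After 1 (h): row=0 col=0 char='t'
After 2 (j): row=1 col=0 char='_'
After 3 (h): row=1 col=0 char='_'
After 4 (h): row=1 col=0 char='_'
After 5 (gg): row=0 col=0 char='t'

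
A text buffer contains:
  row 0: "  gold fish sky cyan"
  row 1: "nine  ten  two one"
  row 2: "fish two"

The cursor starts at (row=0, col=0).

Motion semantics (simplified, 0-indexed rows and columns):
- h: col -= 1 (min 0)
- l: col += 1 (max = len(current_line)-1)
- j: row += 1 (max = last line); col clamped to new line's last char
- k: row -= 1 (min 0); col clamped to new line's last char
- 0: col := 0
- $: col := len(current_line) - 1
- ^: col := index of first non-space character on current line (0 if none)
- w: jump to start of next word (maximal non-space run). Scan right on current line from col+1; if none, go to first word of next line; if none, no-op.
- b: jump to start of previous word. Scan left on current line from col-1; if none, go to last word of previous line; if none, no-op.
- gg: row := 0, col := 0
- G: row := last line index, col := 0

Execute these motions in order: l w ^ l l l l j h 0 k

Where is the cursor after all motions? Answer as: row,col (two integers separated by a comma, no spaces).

After 1 (l): row=0 col=1 char='_'
After 2 (w): row=0 col=2 char='g'
After 3 (^): row=0 col=2 char='g'
After 4 (l): row=0 col=3 char='o'
After 5 (l): row=0 col=4 char='l'
After 6 (l): row=0 col=5 char='d'
After 7 (l): row=0 col=6 char='_'
After 8 (j): row=1 col=6 char='t'
After 9 (h): row=1 col=5 char='_'
After 10 (0): row=1 col=0 char='n'
After 11 (k): row=0 col=0 char='_'

Answer: 0,0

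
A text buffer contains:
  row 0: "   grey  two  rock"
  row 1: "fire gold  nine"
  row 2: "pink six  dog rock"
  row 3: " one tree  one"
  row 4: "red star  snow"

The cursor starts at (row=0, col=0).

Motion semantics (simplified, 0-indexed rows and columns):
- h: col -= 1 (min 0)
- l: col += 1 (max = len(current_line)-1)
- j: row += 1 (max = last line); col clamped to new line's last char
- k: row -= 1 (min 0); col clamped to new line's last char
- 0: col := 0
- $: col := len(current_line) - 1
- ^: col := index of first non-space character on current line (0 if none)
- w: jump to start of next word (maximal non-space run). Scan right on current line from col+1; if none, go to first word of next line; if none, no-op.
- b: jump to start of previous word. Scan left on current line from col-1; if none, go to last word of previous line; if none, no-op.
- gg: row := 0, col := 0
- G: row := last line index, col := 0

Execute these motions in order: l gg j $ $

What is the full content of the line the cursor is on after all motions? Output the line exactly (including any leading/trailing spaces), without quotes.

Answer: fire gold  nine

Derivation:
After 1 (l): row=0 col=1 char='_'
After 2 (gg): row=0 col=0 char='_'
After 3 (j): row=1 col=0 char='f'
After 4 ($): row=1 col=14 char='e'
After 5 ($): row=1 col=14 char='e'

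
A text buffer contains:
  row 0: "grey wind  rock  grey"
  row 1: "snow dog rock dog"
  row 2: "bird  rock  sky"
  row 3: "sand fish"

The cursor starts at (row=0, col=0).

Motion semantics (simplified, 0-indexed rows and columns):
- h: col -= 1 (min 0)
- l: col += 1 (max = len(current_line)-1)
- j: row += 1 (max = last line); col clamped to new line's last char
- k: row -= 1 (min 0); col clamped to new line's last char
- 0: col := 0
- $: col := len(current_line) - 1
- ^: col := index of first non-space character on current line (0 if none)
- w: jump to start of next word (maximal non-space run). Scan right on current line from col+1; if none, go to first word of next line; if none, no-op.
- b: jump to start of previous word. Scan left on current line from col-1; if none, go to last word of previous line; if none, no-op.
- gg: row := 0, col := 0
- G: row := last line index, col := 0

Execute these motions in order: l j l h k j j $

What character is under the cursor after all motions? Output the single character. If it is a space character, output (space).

Answer: y

Derivation:
After 1 (l): row=0 col=1 char='r'
After 2 (j): row=1 col=1 char='n'
After 3 (l): row=1 col=2 char='o'
After 4 (h): row=1 col=1 char='n'
After 5 (k): row=0 col=1 char='r'
After 6 (j): row=1 col=1 char='n'
After 7 (j): row=2 col=1 char='i'
After 8 ($): row=2 col=14 char='y'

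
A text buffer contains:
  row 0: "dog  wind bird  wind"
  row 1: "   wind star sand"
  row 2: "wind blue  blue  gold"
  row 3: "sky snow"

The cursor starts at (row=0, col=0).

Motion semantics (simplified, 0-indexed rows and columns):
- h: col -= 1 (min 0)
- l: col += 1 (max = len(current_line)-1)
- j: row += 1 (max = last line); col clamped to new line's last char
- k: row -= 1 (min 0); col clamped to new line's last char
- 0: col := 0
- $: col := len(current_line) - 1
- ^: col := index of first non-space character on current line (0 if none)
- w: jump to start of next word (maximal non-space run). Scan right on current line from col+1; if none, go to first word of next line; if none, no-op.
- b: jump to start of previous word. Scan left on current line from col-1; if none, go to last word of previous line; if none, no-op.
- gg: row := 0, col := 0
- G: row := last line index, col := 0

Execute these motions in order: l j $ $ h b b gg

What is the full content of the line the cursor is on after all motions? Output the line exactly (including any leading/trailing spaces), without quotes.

After 1 (l): row=0 col=1 char='o'
After 2 (j): row=1 col=1 char='_'
After 3 ($): row=1 col=16 char='d'
After 4 ($): row=1 col=16 char='d'
After 5 (h): row=1 col=15 char='n'
After 6 (b): row=1 col=13 char='s'
After 7 (b): row=1 col=8 char='s'
After 8 (gg): row=0 col=0 char='d'

Answer: dog  wind bird  wind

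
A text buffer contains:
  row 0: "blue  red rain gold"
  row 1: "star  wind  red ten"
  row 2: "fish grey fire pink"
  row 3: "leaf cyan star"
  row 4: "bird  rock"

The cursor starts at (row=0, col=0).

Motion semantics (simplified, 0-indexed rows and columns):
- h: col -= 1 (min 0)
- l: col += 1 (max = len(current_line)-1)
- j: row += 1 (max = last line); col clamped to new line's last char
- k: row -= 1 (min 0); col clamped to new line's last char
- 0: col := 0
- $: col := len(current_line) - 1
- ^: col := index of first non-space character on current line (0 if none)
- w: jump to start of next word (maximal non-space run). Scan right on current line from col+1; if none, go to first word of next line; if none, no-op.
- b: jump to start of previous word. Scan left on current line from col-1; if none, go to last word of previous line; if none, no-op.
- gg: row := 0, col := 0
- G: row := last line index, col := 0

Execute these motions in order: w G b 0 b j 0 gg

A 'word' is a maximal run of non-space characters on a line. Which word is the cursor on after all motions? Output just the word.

After 1 (w): row=0 col=6 char='r'
After 2 (G): row=4 col=0 char='b'
After 3 (b): row=3 col=10 char='s'
After 4 (0): row=3 col=0 char='l'
After 5 (b): row=2 col=15 char='p'
After 6 (j): row=3 col=13 char='r'
After 7 (0): row=3 col=0 char='l'
After 8 (gg): row=0 col=0 char='b'

Answer: blue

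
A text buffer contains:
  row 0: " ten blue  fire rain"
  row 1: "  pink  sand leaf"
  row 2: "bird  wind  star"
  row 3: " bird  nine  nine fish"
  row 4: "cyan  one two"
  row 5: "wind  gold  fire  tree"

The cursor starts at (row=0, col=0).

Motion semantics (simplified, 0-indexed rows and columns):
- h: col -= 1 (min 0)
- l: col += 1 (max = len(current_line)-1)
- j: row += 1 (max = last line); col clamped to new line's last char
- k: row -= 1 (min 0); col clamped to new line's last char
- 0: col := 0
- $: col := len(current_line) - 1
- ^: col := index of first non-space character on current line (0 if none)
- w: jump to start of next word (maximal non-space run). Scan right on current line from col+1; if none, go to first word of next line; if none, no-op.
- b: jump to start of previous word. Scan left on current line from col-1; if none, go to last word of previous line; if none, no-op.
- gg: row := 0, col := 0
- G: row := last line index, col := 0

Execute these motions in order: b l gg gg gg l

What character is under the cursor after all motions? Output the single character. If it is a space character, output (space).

Answer: t

Derivation:
After 1 (b): row=0 col=0 char='_'
After 2 (l): row=0 col=1 char='t'
After 3 (gg): row=0 col=0 char='_'
After 4 (gg): row=0 col=0 char='_'
After 5 (gg): row=0 col=0 char='_'
After 6 (l): row=0 col=1 char='t'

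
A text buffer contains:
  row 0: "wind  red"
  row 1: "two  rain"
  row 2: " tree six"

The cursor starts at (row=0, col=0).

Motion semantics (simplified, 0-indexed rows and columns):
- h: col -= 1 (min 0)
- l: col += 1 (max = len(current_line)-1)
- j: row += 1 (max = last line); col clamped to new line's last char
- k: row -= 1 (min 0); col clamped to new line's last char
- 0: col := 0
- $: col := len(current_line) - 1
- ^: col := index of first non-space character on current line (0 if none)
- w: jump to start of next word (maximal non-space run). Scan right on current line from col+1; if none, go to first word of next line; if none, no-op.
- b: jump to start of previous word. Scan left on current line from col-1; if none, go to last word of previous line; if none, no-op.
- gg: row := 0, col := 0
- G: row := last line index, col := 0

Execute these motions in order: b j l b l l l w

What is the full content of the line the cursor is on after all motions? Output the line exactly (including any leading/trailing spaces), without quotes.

Answer: two  rain

Derivation:
After 1 (b): row=0 col=0 char='w'
After 2 (j): row=1 col=0 char='t'
After 3 (l): row=1 col=1 char='w'
After 4 (b): row=1 col=0 char='t'
After 5 (l): row=1 col=1 char='w'
After 6 (l): row=1 col=2 char='o'
After 7 (l): row=1 col=3 char='_'
After 8 (w): row=1 col=5 char='r'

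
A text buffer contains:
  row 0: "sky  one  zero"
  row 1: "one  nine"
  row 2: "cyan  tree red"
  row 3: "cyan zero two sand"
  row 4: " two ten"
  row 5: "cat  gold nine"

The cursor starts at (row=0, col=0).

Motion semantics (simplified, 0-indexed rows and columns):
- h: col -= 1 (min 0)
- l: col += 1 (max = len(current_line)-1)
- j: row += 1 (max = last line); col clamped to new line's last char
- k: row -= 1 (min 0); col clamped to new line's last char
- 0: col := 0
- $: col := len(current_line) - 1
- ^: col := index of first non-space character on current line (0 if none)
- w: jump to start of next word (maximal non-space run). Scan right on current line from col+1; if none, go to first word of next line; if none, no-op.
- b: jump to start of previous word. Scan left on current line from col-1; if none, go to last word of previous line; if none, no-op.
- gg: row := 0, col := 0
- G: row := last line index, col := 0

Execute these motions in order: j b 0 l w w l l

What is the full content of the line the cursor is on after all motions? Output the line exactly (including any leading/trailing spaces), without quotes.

Answer: sky  one  zero

Derivation:
After 1 (j): row=1 col=0 char='o'
After 2 (b): row=0 col=10 char='z'
After 3 (0): row=0 col=0 char='s'
After 4 (l): row=0 col=1 char='k'
After 5 (w): row=0 col=5 char='o'
After 6 (w): row=0 col=10 char='z'
After 7 (l): row=0 col=11 char='e'
After 8 (l): row=0 col=12 char='r'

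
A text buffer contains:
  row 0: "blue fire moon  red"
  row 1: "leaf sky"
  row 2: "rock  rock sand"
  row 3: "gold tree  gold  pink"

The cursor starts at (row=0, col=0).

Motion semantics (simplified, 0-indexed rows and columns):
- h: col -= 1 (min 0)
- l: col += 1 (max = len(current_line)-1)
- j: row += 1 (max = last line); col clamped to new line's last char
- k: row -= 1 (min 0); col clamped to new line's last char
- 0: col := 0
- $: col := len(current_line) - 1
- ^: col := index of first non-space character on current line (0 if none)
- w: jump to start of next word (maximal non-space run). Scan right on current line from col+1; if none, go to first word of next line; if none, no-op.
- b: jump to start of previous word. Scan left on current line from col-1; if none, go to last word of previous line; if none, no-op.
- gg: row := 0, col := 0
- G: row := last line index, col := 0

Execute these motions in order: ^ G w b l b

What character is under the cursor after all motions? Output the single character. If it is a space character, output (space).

After 1 (^): row=0 col=0 char='b'
After 2 (G): row=3 col=0 char='g'
After 3 (w): row=3 col=5 char='t'
After 4 (b): row=3 col=0 char='g'
After 5 (l): row=3 col=1 char='o'
After 6 (b): row=3 col=0 char='g'

Answer: g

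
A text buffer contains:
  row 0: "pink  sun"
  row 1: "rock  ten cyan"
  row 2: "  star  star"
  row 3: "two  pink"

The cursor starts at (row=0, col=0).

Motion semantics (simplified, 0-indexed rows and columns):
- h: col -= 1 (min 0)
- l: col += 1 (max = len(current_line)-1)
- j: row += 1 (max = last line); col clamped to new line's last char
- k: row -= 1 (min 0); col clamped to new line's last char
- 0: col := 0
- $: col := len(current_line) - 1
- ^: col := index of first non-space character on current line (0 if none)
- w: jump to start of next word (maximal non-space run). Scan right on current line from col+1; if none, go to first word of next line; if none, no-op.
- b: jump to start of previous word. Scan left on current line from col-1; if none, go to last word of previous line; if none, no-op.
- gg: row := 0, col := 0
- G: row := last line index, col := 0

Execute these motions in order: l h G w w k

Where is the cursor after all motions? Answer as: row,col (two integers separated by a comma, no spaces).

After 1 (l): row=0 col=1 char='i'
After 2 (h): row=0 col=0 char='p'
After 3 (G): row=3 col=0 char='t'
After 4 (w): row=3 col=5 char='p'
After 5 (w): row=3 col=5 char='p'
After 6 (k): row=2 col=5 char='r'

Answer: 2,5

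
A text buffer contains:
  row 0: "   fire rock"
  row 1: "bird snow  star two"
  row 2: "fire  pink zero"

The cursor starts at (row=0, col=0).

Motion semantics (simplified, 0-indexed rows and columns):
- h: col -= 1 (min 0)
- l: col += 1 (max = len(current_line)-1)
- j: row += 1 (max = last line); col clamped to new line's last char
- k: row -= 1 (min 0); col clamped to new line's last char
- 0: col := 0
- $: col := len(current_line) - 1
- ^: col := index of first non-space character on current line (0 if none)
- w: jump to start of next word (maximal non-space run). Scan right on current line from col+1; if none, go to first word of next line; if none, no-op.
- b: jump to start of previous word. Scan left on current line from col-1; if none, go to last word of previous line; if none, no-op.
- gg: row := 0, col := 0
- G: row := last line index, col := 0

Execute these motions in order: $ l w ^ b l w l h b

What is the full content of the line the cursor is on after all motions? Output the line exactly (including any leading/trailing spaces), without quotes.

After 1 ($): row=0 col=11 char='k'
After 2 (l): row=0 col=11 char='k'
After 3 (w): row=1 col=0 char='b'
After 4 (^): row=1 col=0 char='b'
After 5 (b): row=0 col=8 char='r'
After 6 (l): row=0 col=9 char='o'
After 7 (w): row=1 col=0 char='b'
After 8 (l): row=1 col=1 char='i'
After 9 (h): row=1 col=0 char='b'
After 10 (b): row=0 col=8 char='r'

Answer:    fire rock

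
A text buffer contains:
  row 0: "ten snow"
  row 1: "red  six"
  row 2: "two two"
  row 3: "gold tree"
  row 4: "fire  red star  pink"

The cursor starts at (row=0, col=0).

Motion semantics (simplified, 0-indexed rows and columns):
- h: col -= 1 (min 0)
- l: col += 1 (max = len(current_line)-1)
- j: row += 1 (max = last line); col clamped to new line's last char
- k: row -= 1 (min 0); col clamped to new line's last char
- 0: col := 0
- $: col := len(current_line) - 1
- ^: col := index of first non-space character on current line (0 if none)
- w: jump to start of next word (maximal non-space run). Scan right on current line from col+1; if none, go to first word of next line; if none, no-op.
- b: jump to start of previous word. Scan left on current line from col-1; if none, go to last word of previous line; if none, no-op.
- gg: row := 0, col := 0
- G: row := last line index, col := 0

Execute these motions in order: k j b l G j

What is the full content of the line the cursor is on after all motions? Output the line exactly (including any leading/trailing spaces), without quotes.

After 1 (k): row=0 col=0 char='t'
After 2 (j): row=1 col=0 char='r'
After 3 (b): row=0 col=4 char='s'
After 4 (l): row=0 col=5 char='n'
After 5 (G): row=4 col=0 char='f'
After 6 (j): row=4 col=0 char='f'

Answer: fire  red star  pink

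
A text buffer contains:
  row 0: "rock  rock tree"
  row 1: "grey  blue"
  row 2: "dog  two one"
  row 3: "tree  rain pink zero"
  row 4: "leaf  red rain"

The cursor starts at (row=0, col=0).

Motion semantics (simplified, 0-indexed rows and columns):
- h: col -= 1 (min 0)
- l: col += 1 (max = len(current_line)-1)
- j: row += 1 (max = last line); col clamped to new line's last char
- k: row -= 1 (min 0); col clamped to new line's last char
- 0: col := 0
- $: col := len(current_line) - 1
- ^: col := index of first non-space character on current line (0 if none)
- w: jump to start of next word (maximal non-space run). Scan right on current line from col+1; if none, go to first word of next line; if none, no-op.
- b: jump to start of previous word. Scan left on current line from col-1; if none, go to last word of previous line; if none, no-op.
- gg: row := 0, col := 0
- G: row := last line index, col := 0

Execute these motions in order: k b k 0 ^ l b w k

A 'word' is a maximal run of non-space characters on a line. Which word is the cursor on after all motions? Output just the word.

After 1 (k): row=0 col=0 char='r'
After 2 (b): row=0 col=0 char='r'
After 3 (k): row=0 col=0 char='r'
After 4 (0): row=0 col=0 char='r'
After 5 (^): row=0 col=0 char='r'
After 6 (l): row=0 col=1 char='o'
After 7 (b): row=0 col=0 char='r'
After 8 (w): row=0 col=6 char='r'
After 9 (k): row=0 col=6 char='r'

Answer: rock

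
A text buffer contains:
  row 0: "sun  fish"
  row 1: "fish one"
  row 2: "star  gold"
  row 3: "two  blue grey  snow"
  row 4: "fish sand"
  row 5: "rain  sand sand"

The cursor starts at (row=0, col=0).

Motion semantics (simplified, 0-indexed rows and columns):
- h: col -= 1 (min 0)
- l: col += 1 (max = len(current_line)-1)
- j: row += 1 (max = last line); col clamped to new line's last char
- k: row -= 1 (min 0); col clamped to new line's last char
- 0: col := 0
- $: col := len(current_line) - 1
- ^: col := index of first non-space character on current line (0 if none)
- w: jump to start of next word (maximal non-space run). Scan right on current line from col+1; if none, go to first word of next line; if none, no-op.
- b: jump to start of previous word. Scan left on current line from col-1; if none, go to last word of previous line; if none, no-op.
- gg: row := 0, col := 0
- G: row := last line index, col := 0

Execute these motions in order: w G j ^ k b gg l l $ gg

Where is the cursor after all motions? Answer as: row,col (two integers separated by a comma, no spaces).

Answer: 0,0

Derivation:
After 1 (w): row=0 col=5 char='f'
After 2 (G): row=5 col=0 char='r'
After 3 (j): row=5 col=0 char='r'
After 4 (^): row=5 col=0 char='r'
After 5 (k): row=4 col=0 char='f'
After 6 (b): row=3 col=16 char='s'
After 7 (gg): row=0 col=0 char='s'
After 8 (l): row=0 col=1 char='u'
After 9 (l): row=0 col=2 char='n'
After 10 ($): row=0 col=8 char='h'
After 11 (gg): row=0 col=0 char='s'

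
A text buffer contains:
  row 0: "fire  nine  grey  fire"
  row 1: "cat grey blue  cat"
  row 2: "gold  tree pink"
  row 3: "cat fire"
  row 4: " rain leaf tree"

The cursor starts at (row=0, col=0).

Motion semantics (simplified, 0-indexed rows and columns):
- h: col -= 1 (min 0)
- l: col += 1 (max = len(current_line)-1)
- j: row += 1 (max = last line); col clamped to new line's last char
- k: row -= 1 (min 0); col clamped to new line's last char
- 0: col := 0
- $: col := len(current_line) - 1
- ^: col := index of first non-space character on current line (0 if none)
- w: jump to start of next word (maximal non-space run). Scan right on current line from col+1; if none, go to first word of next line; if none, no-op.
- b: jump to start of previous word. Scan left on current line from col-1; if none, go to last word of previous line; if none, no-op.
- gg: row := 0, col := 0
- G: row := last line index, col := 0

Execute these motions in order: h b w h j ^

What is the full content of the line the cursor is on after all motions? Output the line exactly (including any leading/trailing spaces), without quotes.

Answer: cat grey blue  cat

Derivation:
After 1 (h): row=0 col=0 char='f'
After 2 (b): row=0 col=0 char='f'
After 3 (w): row=0 col=6 char='n'
After 4 (h): row=0 col=5 char='_'
After 5 (j): row=1 col=5 char='r'
After 6 (^): row=1 col=0 char='c'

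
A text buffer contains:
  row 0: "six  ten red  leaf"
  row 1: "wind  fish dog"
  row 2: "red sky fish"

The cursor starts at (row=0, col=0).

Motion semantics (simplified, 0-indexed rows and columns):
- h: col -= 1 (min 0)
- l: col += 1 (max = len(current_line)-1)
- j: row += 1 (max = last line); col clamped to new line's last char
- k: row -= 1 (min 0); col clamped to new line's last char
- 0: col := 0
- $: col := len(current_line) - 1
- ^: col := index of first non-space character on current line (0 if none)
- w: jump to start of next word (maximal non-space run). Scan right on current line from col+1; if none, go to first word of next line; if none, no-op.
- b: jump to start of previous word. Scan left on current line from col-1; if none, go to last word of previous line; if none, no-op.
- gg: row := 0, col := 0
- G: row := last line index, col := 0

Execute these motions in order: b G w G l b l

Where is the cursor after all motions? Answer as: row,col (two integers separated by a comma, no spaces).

Answer: 2,1

Derivation:
After 1 (b): row=0 col=0 char='s'
After 2 (G): row=2 col=0 char='r'
After 3 (w): row=2 col=4 char='s'
After 4 (G): row=2 col=0 char='r'
After 5 (l): row=2 col=1 char='e'
After 6 (b): row=2 col=0 char='r'
After 7 (l): row=2 col=1 char='e'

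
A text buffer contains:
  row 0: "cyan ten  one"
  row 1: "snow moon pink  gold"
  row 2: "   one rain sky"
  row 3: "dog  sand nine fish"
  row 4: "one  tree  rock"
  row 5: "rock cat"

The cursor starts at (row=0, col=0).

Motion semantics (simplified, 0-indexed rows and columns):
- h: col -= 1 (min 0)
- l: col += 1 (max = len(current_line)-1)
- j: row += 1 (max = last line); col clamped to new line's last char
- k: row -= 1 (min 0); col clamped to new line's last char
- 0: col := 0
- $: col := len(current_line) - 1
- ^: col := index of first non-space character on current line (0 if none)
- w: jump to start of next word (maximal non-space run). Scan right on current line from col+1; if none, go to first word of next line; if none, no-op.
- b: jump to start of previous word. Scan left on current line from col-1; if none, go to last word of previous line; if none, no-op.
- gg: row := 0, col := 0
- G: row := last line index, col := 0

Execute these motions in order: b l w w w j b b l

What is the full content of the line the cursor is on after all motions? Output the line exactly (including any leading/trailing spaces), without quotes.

Answer: snow moon pink  gold

Derivation:
After 1 (b): row=0 col=0 char='c'
After 2 (l): row=0 col=1 char='y'
After 3 (w): row=0 col=5 char='t'
After 4 (w): row=0 col=10 char='o'
After 5 (w): row=1 col=0 char='s'
After 6 (j): row=2 col=0 char='_'
After 7 (b): row=1 col=16 char='g'
After 8 (b): row=1 col=10 char='p'
After 9 (l): row=1 col=11 char='i'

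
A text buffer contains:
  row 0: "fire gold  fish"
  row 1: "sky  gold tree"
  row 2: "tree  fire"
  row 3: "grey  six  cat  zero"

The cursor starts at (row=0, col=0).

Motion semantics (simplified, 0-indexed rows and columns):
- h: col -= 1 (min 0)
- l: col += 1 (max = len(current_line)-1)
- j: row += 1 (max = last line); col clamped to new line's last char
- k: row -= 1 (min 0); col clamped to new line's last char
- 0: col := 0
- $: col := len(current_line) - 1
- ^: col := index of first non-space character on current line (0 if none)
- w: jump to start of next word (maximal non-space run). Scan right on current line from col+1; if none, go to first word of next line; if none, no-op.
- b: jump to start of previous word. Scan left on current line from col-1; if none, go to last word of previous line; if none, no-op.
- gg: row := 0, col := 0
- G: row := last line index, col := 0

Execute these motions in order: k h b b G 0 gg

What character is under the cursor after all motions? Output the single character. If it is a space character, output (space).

Answer: f

Derivation:
After 1 (k): row=0 col=0 char='f'
After 2 (h): row=0 col=0 char='f'
After 3 (b): row=0 col=0 char='f'
After 4 (b): row=0 col=0 char='f'
After 5 (G): row=3 col=0 char='g'
After 6 (0): row=3 col=0 char='g'
After 7 (gg): row=0 col=0 char='f'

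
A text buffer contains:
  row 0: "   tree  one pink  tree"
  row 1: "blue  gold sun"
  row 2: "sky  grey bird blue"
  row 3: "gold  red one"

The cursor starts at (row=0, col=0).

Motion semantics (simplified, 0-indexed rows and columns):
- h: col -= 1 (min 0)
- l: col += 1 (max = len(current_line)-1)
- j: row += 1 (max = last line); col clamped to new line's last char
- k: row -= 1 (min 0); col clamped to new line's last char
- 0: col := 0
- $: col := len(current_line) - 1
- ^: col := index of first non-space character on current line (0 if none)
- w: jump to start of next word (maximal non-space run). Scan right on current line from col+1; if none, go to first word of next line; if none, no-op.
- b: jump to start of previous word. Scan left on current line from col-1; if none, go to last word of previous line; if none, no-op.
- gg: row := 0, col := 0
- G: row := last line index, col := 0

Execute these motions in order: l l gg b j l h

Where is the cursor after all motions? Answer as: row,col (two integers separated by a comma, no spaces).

After 1 (l): row=0 col=1 char='_'
After 2 (l): row=0 col=2 char='_'
After 3 (gg): row=0 col=0 char='_'
After 4 (b): row=0 col=0 char='_'
After 5 (j): row=1 col=0 char='b'
After 6 (l): row=1 col=1 char='l'
After 7 (h): row=1 col=0 char='b'

Answer: 1,0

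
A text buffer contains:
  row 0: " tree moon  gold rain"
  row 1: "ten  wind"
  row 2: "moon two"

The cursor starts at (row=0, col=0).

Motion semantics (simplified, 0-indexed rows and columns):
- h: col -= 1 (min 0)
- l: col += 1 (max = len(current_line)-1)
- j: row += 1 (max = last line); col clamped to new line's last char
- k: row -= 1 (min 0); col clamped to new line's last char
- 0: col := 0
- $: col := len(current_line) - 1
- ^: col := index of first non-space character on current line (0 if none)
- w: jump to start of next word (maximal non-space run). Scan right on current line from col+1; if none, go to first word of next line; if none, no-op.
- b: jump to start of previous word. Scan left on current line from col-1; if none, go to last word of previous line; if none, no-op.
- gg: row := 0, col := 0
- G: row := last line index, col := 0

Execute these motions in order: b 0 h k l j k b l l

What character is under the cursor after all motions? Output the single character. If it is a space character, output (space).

After 1 (b): row=0 col=0 char='_'
After 2 (0): row=0 col=0 char='_'
After 3 (h): row=0 col=0 char='_'
After 4 (k): row=0 col=0 char='_'
After 5 (l): row=0 col=1 char='t'
After 6 (j): row=1 col=1 char='e'
After 7 (k): row=0 col=1 char='t'
After 8 (b): row=0 col=1 char='t'
After 9 (l): row=0 col=2 char='r'
After 10 (l): row=0 col=3 char='e'

Answer: e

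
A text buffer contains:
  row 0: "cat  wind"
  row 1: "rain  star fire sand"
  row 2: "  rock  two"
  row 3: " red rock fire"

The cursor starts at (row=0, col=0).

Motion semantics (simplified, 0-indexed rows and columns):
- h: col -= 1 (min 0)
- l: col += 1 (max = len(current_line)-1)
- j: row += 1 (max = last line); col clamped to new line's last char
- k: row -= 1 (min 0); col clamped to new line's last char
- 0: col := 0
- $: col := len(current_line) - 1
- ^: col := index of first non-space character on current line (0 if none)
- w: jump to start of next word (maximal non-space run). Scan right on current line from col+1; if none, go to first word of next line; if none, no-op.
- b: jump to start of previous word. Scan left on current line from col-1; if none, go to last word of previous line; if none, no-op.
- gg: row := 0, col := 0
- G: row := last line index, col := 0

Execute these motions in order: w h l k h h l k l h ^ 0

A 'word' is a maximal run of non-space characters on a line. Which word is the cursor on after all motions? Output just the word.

Answer: cat

Derivation:
After 1 (w): row=0 col=5 char='w'
After 2 (h): row=0 col=4 char='_'
After 3 (l): row=0 col=5 char='w'
After 4 (k): row=0 col=5 char='w'
After 5 (h): row=0 col=4 char='_'
After 6 (h): row=0 col=3 char='_'
After 7 (l): row=0 col=4 char='_'
After 8 (k): row=0 col=4 char='_'
After 9 (l): row=0 col=5 char='w'
After 10 (h): row=0 col=4 char='_'
After 11 (^): row=0 col=0 char='c'
After 12 (0): row=0 col=0 char='c'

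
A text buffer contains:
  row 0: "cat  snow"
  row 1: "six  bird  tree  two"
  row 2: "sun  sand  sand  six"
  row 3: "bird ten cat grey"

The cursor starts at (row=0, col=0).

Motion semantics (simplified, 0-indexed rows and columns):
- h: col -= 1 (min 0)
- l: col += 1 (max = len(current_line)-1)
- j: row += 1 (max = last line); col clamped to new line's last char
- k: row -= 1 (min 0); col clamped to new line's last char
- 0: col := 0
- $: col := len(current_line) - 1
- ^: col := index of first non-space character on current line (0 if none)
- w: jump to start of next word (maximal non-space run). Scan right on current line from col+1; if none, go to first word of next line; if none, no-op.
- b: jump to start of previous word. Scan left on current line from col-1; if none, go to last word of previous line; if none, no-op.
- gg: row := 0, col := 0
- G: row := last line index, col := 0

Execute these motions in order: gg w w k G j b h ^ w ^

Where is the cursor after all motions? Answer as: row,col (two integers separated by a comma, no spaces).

After 1 (gg): row=0 col=0 char='c'
After 2 (w): row=0 col=5 char='s'
After 3 (w): row=1 col=0 char='s'
After 4 (k): row=0 col=0 char='c'
After 5 (G): row=3 col=0 char='b'
After 6 (j): row=3 col=0 char='b'
After 7 (b): row=2 col=17 char='s'
After 8 (h): row=2 col=16 char='_'
After 9 (^): row=2 col=0 char='s'
After 10 (w): row=2 col=5 char='s'
After 11 (^): row=2 col=0 char='s'

Answer: 2,0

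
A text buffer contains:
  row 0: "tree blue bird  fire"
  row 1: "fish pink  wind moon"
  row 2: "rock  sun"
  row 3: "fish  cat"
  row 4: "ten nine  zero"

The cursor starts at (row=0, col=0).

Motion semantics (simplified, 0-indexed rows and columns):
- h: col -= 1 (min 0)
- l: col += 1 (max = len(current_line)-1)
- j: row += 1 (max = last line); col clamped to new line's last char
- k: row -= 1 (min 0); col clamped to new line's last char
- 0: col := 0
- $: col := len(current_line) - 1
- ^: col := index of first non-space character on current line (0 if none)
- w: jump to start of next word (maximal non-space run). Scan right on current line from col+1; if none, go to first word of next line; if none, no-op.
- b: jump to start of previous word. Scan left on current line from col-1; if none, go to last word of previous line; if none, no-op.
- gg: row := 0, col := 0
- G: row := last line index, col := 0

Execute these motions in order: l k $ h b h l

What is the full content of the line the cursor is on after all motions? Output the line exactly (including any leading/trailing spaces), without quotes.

Answer: tree blue bird  fire

Derivation:
After 1 (l): row=0 col=1 char='r'
After 2 (k): row=0 col=1 char='r'
After 3 ($): row=0 col=19 char='e'
After 4 (h): row=0 col=18 char='r'
After 5 (b): row=0 col=16 char='f'
After 6 (h): row=0 col=15 char='_'
After 7 (l): row=0 col=16 char='f'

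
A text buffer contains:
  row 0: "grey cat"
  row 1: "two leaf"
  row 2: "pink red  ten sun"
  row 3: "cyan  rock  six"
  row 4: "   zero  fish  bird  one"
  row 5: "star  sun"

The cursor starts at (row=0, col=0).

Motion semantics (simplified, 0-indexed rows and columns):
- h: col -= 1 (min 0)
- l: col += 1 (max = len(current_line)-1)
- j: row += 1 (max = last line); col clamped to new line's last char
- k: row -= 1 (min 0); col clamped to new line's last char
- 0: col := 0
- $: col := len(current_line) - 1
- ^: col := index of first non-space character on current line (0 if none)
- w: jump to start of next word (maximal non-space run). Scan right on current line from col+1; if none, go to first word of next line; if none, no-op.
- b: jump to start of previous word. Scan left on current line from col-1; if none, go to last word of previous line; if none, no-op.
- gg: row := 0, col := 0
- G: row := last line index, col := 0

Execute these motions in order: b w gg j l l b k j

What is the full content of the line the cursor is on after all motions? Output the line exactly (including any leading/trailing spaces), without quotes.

Answer: two leaf

Derivation:
After 1 (b): row=0 col=0 char='g'
After 2 (w): row=0 col=5 char='c'
After 3 (gg): row=0 col=0 char='g'
After 4 (j): row=1 col=0 char='t'
After 5 (l): row=1 col=1 char='w'
After 6 (l): row=1 col=2 char='o'
After 7 (b): row=1 col=0 char='t'
After 8 (k): row=0 col=0 char='g'
After 9 (j): row=1 col=0 char='t'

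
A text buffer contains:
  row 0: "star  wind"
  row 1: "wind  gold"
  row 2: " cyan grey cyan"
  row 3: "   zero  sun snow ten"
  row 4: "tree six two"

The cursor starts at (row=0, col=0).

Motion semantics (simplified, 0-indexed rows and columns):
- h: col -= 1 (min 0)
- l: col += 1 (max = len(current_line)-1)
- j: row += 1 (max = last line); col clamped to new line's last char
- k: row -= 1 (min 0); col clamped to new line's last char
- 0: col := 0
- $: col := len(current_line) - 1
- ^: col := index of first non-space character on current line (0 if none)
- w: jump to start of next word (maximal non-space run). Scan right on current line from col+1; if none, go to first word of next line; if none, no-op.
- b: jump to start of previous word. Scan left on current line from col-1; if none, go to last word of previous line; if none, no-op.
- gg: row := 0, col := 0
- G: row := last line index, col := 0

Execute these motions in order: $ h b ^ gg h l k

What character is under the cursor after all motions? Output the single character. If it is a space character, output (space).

Answer: t

Derivation:
After 1 ($): row=0 col=9 char='d'
After 2 (h): row=0 col=8 char='n'
After 3 (b): row=0 col=6 char='w'
After 4 (^): row=0 col=0 char='s'
After 5 (gg): row=0 col=0 char='s'
After 6 (h): row=0 col=0 char='s'
After 7 (l): row=0 col=1 char='t'
After 8 (k): row=0 col=1 char='t'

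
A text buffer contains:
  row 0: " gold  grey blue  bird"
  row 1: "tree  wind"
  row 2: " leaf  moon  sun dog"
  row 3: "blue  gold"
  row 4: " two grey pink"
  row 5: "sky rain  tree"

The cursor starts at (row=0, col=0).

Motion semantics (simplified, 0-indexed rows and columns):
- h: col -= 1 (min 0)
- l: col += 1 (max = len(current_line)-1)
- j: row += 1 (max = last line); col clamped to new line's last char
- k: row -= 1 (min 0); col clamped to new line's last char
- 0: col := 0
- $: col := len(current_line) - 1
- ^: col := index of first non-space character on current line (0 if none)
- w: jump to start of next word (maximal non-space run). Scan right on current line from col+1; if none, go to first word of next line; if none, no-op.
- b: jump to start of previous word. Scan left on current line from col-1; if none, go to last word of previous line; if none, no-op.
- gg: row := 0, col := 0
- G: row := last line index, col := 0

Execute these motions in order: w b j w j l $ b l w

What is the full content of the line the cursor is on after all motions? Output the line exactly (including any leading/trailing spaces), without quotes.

Answer: blue  gold

Derivation:
After 1 (w): row=0 col=1 char='g'
After 2 (b): row=0 col=1 char='g'
After 3 (j): row=1 col=1 char='r'
After 4 (w): row=1 col=6 char='w'
After 5 (j): row=2 col=6 char='_'
After 6 (l): row=2 col=7 char='m'
After 7 ($): row=2 col=19 char='g'
After 8 (b): row=2 col=17 char='d'
After 9 (l): row=2 col=18 char='o'
After 10 (w): row=3 col=0 char='b'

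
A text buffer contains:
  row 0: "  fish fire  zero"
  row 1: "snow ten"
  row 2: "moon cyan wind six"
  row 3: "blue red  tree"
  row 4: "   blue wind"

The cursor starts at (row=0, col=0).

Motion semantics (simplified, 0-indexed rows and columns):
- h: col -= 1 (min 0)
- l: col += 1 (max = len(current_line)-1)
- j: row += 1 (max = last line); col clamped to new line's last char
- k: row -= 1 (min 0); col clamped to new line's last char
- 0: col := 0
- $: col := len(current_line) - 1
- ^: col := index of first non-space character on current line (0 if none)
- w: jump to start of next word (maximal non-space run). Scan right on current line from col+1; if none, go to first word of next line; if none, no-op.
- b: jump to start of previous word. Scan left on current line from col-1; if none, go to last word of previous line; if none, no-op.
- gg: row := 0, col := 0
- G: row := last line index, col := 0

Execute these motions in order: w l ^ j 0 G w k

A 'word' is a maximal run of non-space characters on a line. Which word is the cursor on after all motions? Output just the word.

Answer: blue

Derivation:
After 1 (w): row=0 col=2 char='f'
After 2 (l): row=0 col=3 char='i'
After 3 (^): row=0 col=2 char='f'
After 4 (j): row=1 col=2 char='o'
After 5 (0): row=1 col=0 char='s'
After 6 (G): row=4 col=0 char='_'
After 7 (w): row=4 col=3 char='b'
After 8 (k): row=3 col=3 char='e'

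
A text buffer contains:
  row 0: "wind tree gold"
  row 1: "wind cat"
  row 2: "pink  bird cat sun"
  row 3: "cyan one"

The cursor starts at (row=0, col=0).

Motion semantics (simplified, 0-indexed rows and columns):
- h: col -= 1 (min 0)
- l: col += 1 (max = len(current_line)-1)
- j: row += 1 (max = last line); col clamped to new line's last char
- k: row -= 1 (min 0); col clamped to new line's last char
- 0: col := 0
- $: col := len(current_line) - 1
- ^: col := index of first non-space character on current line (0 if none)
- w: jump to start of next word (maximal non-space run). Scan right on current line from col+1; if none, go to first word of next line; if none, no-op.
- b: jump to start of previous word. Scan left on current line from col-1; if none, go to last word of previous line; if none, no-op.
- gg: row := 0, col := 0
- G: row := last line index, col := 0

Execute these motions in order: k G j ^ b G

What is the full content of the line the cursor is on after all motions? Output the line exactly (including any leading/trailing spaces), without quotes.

After 1 (k): row=0 col=0 char='w'
After 2 (G): row=3 col=0 char='c'
After 3 (j): row=3 col=0 char='c'
After 4 (^): row=3 col=0 char='c'
After 5 (b): row=2 col=15 char='s'
After 6 (G): row=3 col=0 char='c'

Answer: cyan one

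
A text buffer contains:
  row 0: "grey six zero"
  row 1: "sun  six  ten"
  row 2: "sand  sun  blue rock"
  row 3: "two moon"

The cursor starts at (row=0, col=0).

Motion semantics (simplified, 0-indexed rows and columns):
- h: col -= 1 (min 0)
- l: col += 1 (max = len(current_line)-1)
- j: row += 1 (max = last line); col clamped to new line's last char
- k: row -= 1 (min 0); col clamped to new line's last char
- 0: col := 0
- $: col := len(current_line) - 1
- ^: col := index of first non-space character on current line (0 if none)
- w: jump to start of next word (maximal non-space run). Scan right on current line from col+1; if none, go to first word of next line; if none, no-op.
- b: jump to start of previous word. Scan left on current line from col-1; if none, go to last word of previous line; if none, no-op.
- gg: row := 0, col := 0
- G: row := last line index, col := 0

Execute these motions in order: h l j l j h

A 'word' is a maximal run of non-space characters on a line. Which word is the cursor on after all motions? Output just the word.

Answer: sand

Derivation:
After 1 (h): row=0 col=0 char='g'
After 2 (l): row=0 col=1 char='r'
After 3 (j): row=1 col=1 char='u'
After 4 (l): row=1 col=2 char='n'
After 5 (j): row=2 col=2 char='n'
After 6 (h): row=2 col=1 char='a'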